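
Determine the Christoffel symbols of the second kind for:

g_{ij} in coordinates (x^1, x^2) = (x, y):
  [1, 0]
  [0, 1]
Using Γ^k_{ij} = (1/2) g^{km} (∂_i g_{mj} + ∂_j g_{mi} - ∂_m g_{ij}); the metric is diagonal, so only the m = k term contributes.
Every metric component is constant, so all ∂_m g_{ij} = 0 and every Christoffel symbol vanishes.
All Christoffel symbols are zero.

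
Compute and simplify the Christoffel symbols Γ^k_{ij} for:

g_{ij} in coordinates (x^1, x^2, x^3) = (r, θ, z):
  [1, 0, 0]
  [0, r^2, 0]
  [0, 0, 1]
Using Γ^k_{ij} = (1/2) g^{km} (∂_i g_{mj} + ∂_j g_{mi} - ∂_m g_{ij}); the metric is diagonal, so only the m = k term contributes.
Non-zero symbols (using the symmetry Γ^k_{ij} = Γ^k_{ji}):
Γ^r_{θ θ} = (1/2) g^{rr} (∂_θ g_{rθ} + ∂_θ g_{rθ} - ∂_r g_{θθ}) = (1/2)(1)((0) + (0) - (2*r)) = -r
Γ^θ_{r θ} = (1/2) g^{θθ} (∂_r g_{θθ} + ∂_θ g_{θr} - ∂_θ g_{rθ}) = (1/2)(1/r^2)((2*r) + (0) - (0)) = 1/r
All other Christoffel symbols are zero.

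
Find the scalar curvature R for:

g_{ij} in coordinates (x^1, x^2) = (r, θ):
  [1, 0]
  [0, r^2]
Non-zero Christoffel symbols (Γ^k_{ij} = Γ^k_{ji}):
Γ^r_{θ θ} = -r
Γ^θ_{r θ} = 1/r
Ricci tensor (R_{ij} = R^k_{ikj}): R_{rr} = 0, R_{rθ} = 0, R_{θθ} = 0
Inverse metric: g^{rr} = 1, g^{θθ} = 1/r^2
R = g^{ij} R_{ij} = (1)(0) + (1/r^2)(0) = 0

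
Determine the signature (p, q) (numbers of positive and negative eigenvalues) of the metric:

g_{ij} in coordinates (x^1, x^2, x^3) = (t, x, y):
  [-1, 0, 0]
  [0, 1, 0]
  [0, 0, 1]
The metric is diagonal, so its eigenvalues are the diagonal entries: -1, 1, 1 (at a generic point, where coordinate-dependent entries are positive).
2 positive, 1 negative.
(2, 1) - Lorentzian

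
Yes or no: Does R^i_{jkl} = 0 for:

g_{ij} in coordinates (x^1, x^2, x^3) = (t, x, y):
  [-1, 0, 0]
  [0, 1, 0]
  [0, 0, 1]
All metric components are constant, so every Christoffel symbol vanishes and R^i_{jkl} = 0.
Yes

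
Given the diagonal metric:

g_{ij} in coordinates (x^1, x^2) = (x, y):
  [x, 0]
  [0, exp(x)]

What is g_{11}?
With x^1 = x, x^2 = y, g_{11} = g_{xx} is the row-1, column-1 entry of the matrix.
g_{11} = x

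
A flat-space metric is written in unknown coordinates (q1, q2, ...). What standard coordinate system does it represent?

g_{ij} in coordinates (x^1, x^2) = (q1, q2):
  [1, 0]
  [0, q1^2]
The line element ds^2 = dq1^2 + q1^2 dq2^2 is dr^2 + r^2 dθ^2 with q1 = r, q2 = θ.
polar coordinates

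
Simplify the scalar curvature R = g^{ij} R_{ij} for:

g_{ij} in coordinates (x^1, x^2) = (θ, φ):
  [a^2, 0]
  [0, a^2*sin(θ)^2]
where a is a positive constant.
Non-zero Christoffel symbols (Γ^k_{ij} = Γ^k_{ji}):
Γ^θ_{φ φ} = -sin(2*θ)/2
Γ^φ_{θ φ} = 1/tan(θ)
Ricci tensor (R_{ij} = R^k_{ikj}): R_{θθ} = 1, R_{θφ} = 0, R_{φφ} = sin(θ)^2
Inverse metric: g^{θθ} = 1/a^2, g^{φφ} = 1/(a^2*sin(θ)^2)
R = g^{ij} R_{ij} = (1/a^2)(1) + (1/(a^2*sin(θ)^2))(sin(θ)^2) = 2/a^2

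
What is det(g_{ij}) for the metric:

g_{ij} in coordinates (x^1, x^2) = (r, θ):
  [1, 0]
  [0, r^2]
For a 2×2 metric: det(g) = g_{11}·g_{22} - g_{12}·g_{21}
= (1)·(r^2) - (0)·(0)
= r^2 - 0
det(g) = r^2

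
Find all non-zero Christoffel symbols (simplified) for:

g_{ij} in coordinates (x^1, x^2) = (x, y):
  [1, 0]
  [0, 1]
Using Γ^k_{ij} = (1/2) g^{km} (∂_i g_{mj} + ∂_j g_{mi} - ∂_m g_{ij}); the metric is diagonal, so only the m = k term contributes.
Every metric component is constant, so all ∂_m g_{ij} = 0 and every Christoffel symbol vanishes.
All Christoffel symbols are zero.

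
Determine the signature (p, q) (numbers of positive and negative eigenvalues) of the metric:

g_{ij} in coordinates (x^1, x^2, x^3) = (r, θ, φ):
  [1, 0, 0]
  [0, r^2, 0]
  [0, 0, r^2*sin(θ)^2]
The metric is diagonal, so its eigenvalues are the diagonal entries: 1, r^2, r^2*sin(θ)^2 (at a generic point, where coordinate-dependent entries are positive).
3 positive, 0 negative.
(3, 0) - Riemannian (positive definite)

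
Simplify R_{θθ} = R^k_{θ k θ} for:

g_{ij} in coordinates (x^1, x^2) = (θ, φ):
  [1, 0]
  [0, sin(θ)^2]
Non-zero Christoffel symbols (Γ^k_{ij} = Γ^k_{ji}):
Γ^θ_{φ φ} = -sin(2*θ)/2
Γ^φ_{θ φ} = 1/tan(θ)
R^θ_{θ θ θ} = 0 (a repeated index in an antisymmetric pair)
R^φ_{θ φ θ} = ∂_φ Γ^φ_{θ θ} - ∂_θ Γ^φ_{θ φ} + Γ^φ_{φ m} Γ^m_{θ θ} - Γ^φ_{θ m} Γ^m_{θ φ}
  = (0) - (-1/sin(θ)^2) + (0) - (1/tan(θ)^2) = 1
R_{θθ} = R^θ_{θ θ θ} + R^φ_{θ φ θ} = (0) + (1) = 1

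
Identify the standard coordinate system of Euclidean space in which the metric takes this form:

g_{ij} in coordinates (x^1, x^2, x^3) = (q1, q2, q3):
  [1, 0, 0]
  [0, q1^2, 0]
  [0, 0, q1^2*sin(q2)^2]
The line element ds^2 = dq1^2 + q1^2 dq2^2 + q1^2 sin(q2)^2 dq3^2 is dr^2 + r^2 dθ^2 + r^2 sin(θ)^2 dφ^2 with q1 = r, q2 = θ, q3 = φ.
spherical coordinates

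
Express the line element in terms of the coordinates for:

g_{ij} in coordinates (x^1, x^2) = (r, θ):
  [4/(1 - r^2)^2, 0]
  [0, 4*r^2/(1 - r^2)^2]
ds^2 = g_{ij} dx^i dx^j; only the non-zero components contribute.
ds^2 = (4/(1 - r^2)^2) dr^2 + (4*r^2/(1 - r^2)^2) dθ^2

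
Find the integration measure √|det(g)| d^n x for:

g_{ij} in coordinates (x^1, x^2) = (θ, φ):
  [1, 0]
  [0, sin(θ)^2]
det(g) = sin(θ)^2
√|det(g)| = sin(θ) (taking 0 < θ < π so that |sin(θ)| = sin(θ))
Volume element: dV = sin(θ) dθ dφ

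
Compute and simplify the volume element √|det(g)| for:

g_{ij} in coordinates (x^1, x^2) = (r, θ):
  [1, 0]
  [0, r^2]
det(g) = r^2
√|det(g)| = r
Volume element: dV = r dr dθ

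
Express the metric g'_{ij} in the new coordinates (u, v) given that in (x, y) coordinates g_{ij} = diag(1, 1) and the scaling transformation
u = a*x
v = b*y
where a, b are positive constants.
Invert the transformation: x = u/a, y = v/b
g'_{ij} = (∂x^k/∂x'^i)(∂x^l/∂x'^j) g_{kl}; with g_{kl} = δ_{kl} this is Σ_k (∂x^k/∂x'^i)(∂x^k/∂x'^j).
Jacobian: ∂x/∂u = 1/a, ∂x/∂v = 0, ∂y/∂u = 0, ∂y/∂v = 1/b
g'_{uu} = (1/a)(1/a) + (0)(0) = 1/a^2
g'_{uv} = (1/a)(0) + (0)(1/b) = 0
g'_{vv} = (0)(0) + (1/b)(1/b) = 1/b^2
g'_{ij} = diag(1/a^2, 1/b^2)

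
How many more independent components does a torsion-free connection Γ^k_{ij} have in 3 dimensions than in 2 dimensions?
Independent components in n dimensions: n × n(n+1)/2 = n^2(n+1)/2.
3D: 3 × 6 = 18
2D: 2 × 3 = 6
Difference = 18 - 6 = 12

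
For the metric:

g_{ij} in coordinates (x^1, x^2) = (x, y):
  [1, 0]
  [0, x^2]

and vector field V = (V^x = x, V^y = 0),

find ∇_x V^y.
Non-zero Christoffel symbols:
Γ^x_{y y} = -x
Γ^y_{x y} = 1/x
∇_x V^y = ∂_x V^y + Γ^y_{x j} V^j
  = (0) + (0)(x) + (1/x)(0)
  = 0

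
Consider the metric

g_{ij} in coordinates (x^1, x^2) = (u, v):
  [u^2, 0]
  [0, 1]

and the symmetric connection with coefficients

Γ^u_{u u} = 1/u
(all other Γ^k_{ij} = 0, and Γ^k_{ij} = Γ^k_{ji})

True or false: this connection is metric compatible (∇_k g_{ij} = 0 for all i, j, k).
Using ∇_k g_{ij} = ∂_k g_{ij} - Γ^m_{ki} g_{mj} - Γ^m_{kj} g_{im}:
e.g. ∇_u g_{uu} = (2*u) - (u) - (u) = 0
Every component ∇_k g_{ij} vanishes: the connection is metric compatible.
True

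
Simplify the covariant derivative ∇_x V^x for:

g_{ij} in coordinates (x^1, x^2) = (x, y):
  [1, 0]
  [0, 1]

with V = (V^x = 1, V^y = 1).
All Christoffel symbols are zero.
∇_x V^x = ∂_x V^x + Γ^x_{x j} V^j
  = (0) + (0)(1) + (0)(1)
  = 0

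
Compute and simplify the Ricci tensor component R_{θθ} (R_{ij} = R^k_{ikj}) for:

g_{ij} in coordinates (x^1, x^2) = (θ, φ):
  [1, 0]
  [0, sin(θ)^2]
Non-zero Christoffel symbols (Γ^k_{ij} = Γ^k_{ji}):
Γ^θ_{φ φ} = -sin(2*θ)/2
Γ^φ_{θ φ} = 1/tan(θ)
R^θ_{θ θ θ} = 0 (a repeated index in an antisymmetric pair)
R^φ_{θ φ θ} = ∂_φ Γ^φ_{θ θ} - ∂_θ Γ^φ_{θ φ} + Γ^φ_{φ m} Γ^m_{θ θ} - Γ^φ_{θ m} Γ^m_{θ φ}
  = (0) - (-1/sin(θ)^2) + (0) - (1/tan(θ)^2) = 1
R_{θθ} = R^θ_{θ θ θ} + R^φ_{θ φ θ} = (0) + (1) = 1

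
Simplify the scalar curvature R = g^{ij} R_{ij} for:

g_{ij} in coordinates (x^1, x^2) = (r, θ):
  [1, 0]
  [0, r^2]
Non-zero Christoffel symbols (Γ^k_{ij} = Γ^k_{ji}):
Γ^r_{θ θ} = -r
Γ^θ_{r θ} = 1/r
Ricci tensor (R_{ij} = R^k_{ikj}): R_{rr} = 0, R_{rθ} = 0, R_{θθ} = 0
Inverse metric: g^{rr} = 1, g^{θθ} = 1/r^2
R = g^{ij} R_{ij} = (1)(0) + (1/r^2)(0) = 0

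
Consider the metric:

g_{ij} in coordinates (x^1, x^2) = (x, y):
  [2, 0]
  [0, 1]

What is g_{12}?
With x^1 = x, x^2 = y, g_{12} = g_{xy} is the row-1, column-2 entry of the matrix.
g_{12} = 0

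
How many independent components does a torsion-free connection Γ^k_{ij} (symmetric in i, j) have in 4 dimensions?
Γ^k_{ij} has n choices for the upper index and n(n+1)/2 independent symmetric lower index pairs.
Total = 4 × 4×5/2 = 4 × 10 = 40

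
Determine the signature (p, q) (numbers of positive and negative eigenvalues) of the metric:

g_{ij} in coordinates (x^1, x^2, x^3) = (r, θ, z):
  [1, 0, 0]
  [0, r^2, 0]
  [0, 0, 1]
The metric is diagonal, so its eigenvalues are the diagonal entries: 1, r^2, 1 (at a generic point, where coordinate-dependent entries are positive).
3 positive, 0 negative.
(3, 0) - Riemannian (positive definite)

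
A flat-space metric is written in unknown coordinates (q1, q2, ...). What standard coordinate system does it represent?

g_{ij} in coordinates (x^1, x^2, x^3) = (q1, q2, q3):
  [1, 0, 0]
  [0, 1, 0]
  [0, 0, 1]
All components are constant and the metric is the identity, i.e. orthonormal rectilinear coordinates.
Cartesian (3D) coordinates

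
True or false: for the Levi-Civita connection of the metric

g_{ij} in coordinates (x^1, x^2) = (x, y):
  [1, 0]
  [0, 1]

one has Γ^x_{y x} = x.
Γ^x_{y x} = (1/2) g^{xx} (∂_y g_{xx} + ∂_x g_{xy} - ∂_x g_{yx}) = (1/2)(1)((0) + (0) - (0)) = 0
This differs from the proposed value x.
False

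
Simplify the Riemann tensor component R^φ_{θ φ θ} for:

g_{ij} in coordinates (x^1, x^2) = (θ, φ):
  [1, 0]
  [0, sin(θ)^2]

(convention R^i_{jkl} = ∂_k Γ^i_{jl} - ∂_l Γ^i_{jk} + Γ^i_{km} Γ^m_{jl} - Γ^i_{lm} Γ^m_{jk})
Non-zero Christoffel symbols (Γ^k_{ij} = Γ^k_{ji}):
Γ^θ_{φ φ} = -sin(2*θ)/2
Γ^φ_{θ φ} = 1/tan(θ)
R^φ_{θ φ θ} = ∂_φ Γ^φ_{θ θ} - ∂_θ Γ^φ_{θ φ} + Γ^φ_{φ m} Γ^m_{θ θ} - Γ^φ_{θ m} Γ^m_{θ φ}
  = (0) - (-1/sin(θ)^2) + (0) - (1/tan(θ)^2) = 1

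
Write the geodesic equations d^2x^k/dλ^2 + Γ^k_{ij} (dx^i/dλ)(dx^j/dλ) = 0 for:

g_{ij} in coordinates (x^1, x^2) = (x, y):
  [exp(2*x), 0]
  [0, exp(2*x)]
Geodesic equation: d^2x^k/dλ^2 + Γ^k_{ij} (dx^i/dλ)(dx^j/dλ) = 0.
Non-zero Christoffel symbols:
Γ^x_{x x} = 1
Γ^x_{y y} = -1
Γ^y_{x y} = 1
Substituting (the symmetric pair Γ^k_{ij}, Γ^k_{ji} combines into a factor 2):
d^2x/dλ^2 + (dx/dλ)^2 - (dy/dλ)^2 = 0
d^2y/dλ^2 + 2 (dx/dλ)(dy/dλ) = 0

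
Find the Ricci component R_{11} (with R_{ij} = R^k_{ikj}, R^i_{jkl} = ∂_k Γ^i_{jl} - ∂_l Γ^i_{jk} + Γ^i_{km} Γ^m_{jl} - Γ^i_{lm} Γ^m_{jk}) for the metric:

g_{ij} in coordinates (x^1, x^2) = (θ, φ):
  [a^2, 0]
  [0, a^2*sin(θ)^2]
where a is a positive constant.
Non-zero Christoffel symbols (Γ^k_{ij} = Γ^k_{ji}):
Γ^θ_{φ φ} = -sin(2*θ)/2
Γ^φ_{θ φ} = 1/tan(θ)
R^θ_{θ θ θ} = 0 (a repeated index in an antisymmetric pair)
R^φ_{θ φ θ} = ∂_φ Γ^φ_{θ θ} - ∂_θ Γ^φ_{θ φ} + Γ^φ_{φ m} Γ^m_{θ θ} - Γ^φ_{θ m} Γ^m_{θ φ}
  = (0) - (-1/sin(θ)^2) + (0) - (1/tan(θ)^2) = 1
R_{θθ} = R^θ_{θ θ θ} + R^φ_{θ φ θ} = (0) + (1) = 1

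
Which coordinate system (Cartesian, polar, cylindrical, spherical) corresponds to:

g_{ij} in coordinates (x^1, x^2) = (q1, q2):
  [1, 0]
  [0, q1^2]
The line element ds^2 = dq1^2 + q1^2 dq2^2 is dr^2 + r^2 dθ^2 with q1 = r, q2 = θ.
polar coordinates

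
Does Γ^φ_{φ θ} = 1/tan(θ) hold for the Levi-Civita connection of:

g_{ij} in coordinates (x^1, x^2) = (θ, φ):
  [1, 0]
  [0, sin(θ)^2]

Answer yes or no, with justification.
Γ^φ_{φ θ} = (1/2) g^{φφ} (∂_φ g_{φθ} + ∂_θ g_{φφ} - ∂_φ g_{φθ}) = (1/2)(1/sin(θ)^2)((0) + (sin(2*θ)) - (0)) = 1/tan(θ)
This equals the proposed value 1/tan(θ).
Yes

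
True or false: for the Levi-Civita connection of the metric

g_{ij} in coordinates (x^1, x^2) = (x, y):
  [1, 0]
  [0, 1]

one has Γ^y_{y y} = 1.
Γ^y_{y y} = (1/2) g^{yy} (∂_y g_{yy} + ∂_y g_{yy} - ∂_y g_{yy}) = (1/2)(1)((0) + (0) - (0)) = 0
This differs from the proposed value 1.
False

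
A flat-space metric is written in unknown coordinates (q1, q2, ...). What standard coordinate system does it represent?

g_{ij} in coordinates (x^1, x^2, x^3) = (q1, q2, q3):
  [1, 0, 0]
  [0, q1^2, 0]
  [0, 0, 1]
The line element ds^2 = dq1^2 + q1^2 dq2^2 + dq3^2 is dr^2 + r^2 dθ^2 + dz^2 with q1 = r, q2 = θ, q3 = z.
cylindrical coordinates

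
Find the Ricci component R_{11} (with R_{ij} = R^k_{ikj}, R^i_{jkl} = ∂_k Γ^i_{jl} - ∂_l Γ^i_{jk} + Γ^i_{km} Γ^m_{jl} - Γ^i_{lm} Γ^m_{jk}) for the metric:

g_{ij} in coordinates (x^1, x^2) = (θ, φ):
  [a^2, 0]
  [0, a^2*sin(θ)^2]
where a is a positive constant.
Non-zero Christoffel symbols (Γ^k_{ij} = Γ^k_{ji}):
Γ^θ_{φ φ} = -sin(2*θ)/2
Γ^φ_{θ φ} = 1/tan(θ)
R^θ_{θ θ θ} = 0 (a repeated index in an antisymmetric pair)
R^φ_{θ φ θ} = ∂_φ Γ^φ_{θ θ} - ∂_θ Γ^φ_{θ φ} + Γ^φ_{φ m} Γ^m_{θ θ} - Γ^φ_{θ m} Γ^m_{θ φ}
  = (0) - (-1/sin(θ)^2) + (0) - (1/tan(θ)^2) = 1
R_{θθ} = R^θ_{θ θ θ} + R^φ_{θ φ θ} = (0) + (1) = 1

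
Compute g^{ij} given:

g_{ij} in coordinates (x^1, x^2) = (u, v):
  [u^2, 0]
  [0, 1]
The metric is diagonal, so g^{ij} is diagonal with entries 1/g_{ii}: diag(1/(u^2), 1).
g^{ij}:
  [1/u^2, 0]
  [0, 1]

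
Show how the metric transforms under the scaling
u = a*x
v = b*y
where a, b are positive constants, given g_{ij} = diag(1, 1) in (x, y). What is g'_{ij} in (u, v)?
Invert the transformation: x = u/a, y = v/b
g'_{ij} = (∂x^k/∂x'^i)(∂x^l/∂x'^j) g_{kl}; with g_{kl} = δ_{kl} this is Σ_k (∂x^k/∂x'^i)(∂x^k/∂x'^j).
Jacobian: ∂x/∂u = 1/a, ∂x/∂v = 0, ∂y/∂u = 0, ∂y/∂v = 1/b
g'_{uu} = (1/a)(1/a) + (0)(0) = 1/a^2
g'_{uv} = (1/a)(0) + (0)(1/b) = 0
g'_{vv} = (0)(0) + (1/b)(1/b) = 1/b^2
g'_{ij} = diag(1/a^2, 1/b^2)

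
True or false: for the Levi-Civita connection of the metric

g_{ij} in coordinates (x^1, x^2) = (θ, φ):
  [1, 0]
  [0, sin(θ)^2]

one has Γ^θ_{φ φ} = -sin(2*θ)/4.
Γ^θ_{φ φ} = (1/2) g^{θθ} (∂_φ g_{θφ} + ∂_φ g_{θφ} - ∂_θ g_{φφ}) = (1/2)(1)((0) + (0) - (sin(2*θ))) = -sin(2*θ)/2
This differs from the proposed value -sin(2*θ)/4.
False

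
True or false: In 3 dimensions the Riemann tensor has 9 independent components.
n^2(n^2-1)/12 = 9·8/12 = 6 independent components for n = 3.
False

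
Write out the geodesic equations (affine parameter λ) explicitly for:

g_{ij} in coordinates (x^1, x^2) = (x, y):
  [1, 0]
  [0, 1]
Geodesic equation: d^2x^k/dλ^2 + Γ^k_{ij} (dx^i/dλ)(dx^j/dλ) = 0.
All Christoffel symbols vanish, so the geodesics are straight lines:
d^2x/dλ^2 = 0
d^2y/dλ^2 = 0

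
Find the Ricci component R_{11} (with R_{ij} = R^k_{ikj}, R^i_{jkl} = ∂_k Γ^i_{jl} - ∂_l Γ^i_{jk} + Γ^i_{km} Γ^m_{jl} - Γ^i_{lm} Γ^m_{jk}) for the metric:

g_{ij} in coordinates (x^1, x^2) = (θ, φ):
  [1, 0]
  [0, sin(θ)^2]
Non-zero Christoffel symbols (Γ^k_{ij} = Γ^k_{ji}):
Γ^θ_{φ φ} = -sin(2*θ)/2
Γ^φ_{θ φ} = 1/tan(θ)
R^θ_{θ θ θ} = 0 (a repeated index in an antisymmetric pair)
R^φ_{θ φ θ} = ∂_φ Γ^φ_{θ θ} - ∂_θ Γ^φ_{θ φ} + Γ^φ_{φ m} Γ^m_{θ θ} - Γ^φ_{θ m} Γ^m_{θ φ}
  = (0) - (-1/sin(θ)^2) + (0) - (1/tan(θ)^2) = 1
R_{θθ} = R^θ_{θ θ θ} + R^φ_{θ φ θ} = (0) + (1) = 1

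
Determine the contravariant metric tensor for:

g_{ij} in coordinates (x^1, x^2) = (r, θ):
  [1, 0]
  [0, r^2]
The metric is diagonal, so g^{ij} is diagonal with entries 1/g_{ii}: diag(1, 1/(r^2)).
g^{ij}:
  [1, 0]
  [0, 1/r^2]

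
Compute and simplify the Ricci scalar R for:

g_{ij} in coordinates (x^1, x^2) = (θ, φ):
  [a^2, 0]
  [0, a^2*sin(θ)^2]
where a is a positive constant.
Non-zero Christoffel symbols (Γ^k_{ij} = Γ^k_{ji}):
Γ^θ_{φ φ} = -sin(2*θ)/2
Γ^φ_{θ φ} = 1/tan(θ)
Ricci tensor (R_{ij} = R^k_{ikj}): R_{θθ} = 1, R_{θφ} = 0, R_{φφ} = sin(θ)^2
Inverse metric: g^{θθ} = 1/a^2, g^{φφ} = 1/(a^2*sin(θ)^2)
R = g^{ij} R_{ij} = (1/a^2)(1) + (1/(a^2*sin(θ)^2))(sin(θ)^2) = 2/a^2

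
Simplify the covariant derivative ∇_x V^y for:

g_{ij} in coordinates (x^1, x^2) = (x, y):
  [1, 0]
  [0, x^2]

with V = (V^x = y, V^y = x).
Non-zero Christoffel symbols:
Γ^x_{y y} = -x
Γ^y_{x y} = 1/x
∇_x V^y = ∂_x V^y + Γ^y_{x j} V^j
  = (1) + (0)(y) + (1/x)(x)
  = 2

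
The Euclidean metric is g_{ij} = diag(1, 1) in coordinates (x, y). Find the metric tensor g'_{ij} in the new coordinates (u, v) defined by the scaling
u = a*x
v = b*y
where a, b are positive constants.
Invert the transformation: x = u/a, y = v/b
g'_{ij} = (∂x^k/∂x'^i)(∂x^l/∂x'^j) g_{kl}; with g_{kl} = δ_{kl} this is Σ_k (∂x^k/∂x'^i)(∂x^k/∂x'^j).
Jacobian: ∂x/∂u = 1/a, ∂x/∂v = 0, ∂y/∂u = 0, ∂y/∂v = 1/b
g'_{uu} = (1/a)(1/a) + (0)(0) = 1/a^2
g'_{uv} = (1/a)(0) + (0)(1/b) = 0
g'_{vv} = (0)(0) + (1/b)(1/b) = 1/b^2
g'_{ij} = diag(1/a^2, 1/b^2)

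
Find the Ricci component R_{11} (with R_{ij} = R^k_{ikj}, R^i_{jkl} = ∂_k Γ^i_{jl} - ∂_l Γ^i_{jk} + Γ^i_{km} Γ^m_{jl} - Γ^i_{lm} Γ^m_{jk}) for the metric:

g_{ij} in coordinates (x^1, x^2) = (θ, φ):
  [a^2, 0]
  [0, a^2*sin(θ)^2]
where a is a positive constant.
Non-zero Christoffel symbols (Γ^k_{ij} = Γ^k_{ji}):
Γ^θ_{φ φ} = -sin(2*θ)/2
Γ^φ_{θ φ} = 1/tan(θ)
R^θ_{θ θ θ} = 0 (a repeated index in an antisymmetric pair)
R^φ_{θ φ θ} = ∂_φ Γ^φ_{θ θ} - ∂_θ Γ^φ_{θ φ} + Γ^φ_{φ m} Γ^m_{θ θ} - Γ^φ_{θ m} Γ^m_{θ φ}
  = (0) - (-1/sin(θ)^2) + (0) - (1/tan(θ)^2) = 1
R_{θθ} = R^θ_{θ θ θ} + R^φ_{θ φ θ} = (0) + (1) = 1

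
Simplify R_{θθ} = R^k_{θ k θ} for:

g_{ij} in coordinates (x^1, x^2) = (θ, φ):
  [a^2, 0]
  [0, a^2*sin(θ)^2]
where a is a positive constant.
Non-zero Christoffel symbols (Γ^k_{ij} = Γ^k_{ji}):
Γ^θ_{φ φ} = -sin(2*θ)/2
Γ^φ_{θ φ} = 1/tan(θ)
R^θ_{θ θ θ} = 0 (a repeated index in an antisymmetric pair)
R^φ_{θ φ θ} = ∂_φ Γ^φ_{θ θ} - ∂_θ Γ^φ_{θ φ} + Γ^φ_{φ m} Γ^m_{θ θ} - Γ^φ_{θ m} Γ^m_{θ φ}
  = (0) - (-1/sin(θ)^2) + (0) - (1/tan(θ)^2) = 1
R_{θθ} = R^θ_{θ θ θ} + R^φ_{θ φ θ} = (0) + (1) = 1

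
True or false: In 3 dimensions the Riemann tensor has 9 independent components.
n^2(n^2-1)/12 = 9·8/12 = 6 independent components for n = 3.
False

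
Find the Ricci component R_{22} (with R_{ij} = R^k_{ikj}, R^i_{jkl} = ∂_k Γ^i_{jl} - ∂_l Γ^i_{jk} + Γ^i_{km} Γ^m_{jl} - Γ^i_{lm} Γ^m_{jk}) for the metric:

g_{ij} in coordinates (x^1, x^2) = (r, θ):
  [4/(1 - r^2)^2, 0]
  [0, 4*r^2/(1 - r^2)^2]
Non-zero Christoffel symbols (Γ^k_{ij} = Γ^k_{ji}):
Γ^r_{r r} = 2*r/(1 - r^2)
Γ^r_{θ θ} = (r^3 + r)/(r^2 - 1)
Γ^θ_{r θ} = (-r^2 - 1)/(r^3 - r)
R^r_{θ r θ} = ∂_r Γ^r_{θ θ} - ∂_θ Γ^r_{θ r} + Γ^r_{r m} Γ^m_{θ θ} - Γ^r_{θ m} Γ^m_{θ r}
  = ((r^4 - 4*r^2 - 1)/(r^2 - 1)^2) - (0) + (-2*r^2*(r^2 + 1)/(r^2 - 1)^2) - (-(r^2 + 1)^2/(r^2 - 1)^2) = -4*r^2/(r^2 - 1)^2
R^θ_{θ θ θ} = 0 (a repeated index in an antisymmetric pair)
R_{θθ} = R^r_{θ r θ} + R^θ_{θ θ θ} = (-4*r^2/(r^2 - 1)^2) + (0) = -4*r^2/(r^2 - 1)^2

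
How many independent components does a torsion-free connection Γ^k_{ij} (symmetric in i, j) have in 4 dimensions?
Γ^k_{ij} has n choices for the upper index and n(n+1)/2 independent symmetric lower index pairs.
Total = 4 × 4×5/2 = 4 × 10 = 40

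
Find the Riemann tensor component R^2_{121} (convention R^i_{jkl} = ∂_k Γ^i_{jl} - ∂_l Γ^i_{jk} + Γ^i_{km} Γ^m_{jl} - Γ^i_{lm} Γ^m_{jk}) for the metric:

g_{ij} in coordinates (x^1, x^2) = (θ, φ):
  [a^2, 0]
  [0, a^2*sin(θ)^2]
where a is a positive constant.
Non-zero Christoffel symbols (Γ^k_{ij} = Γ^k_{ji}):
Γ^θ_{φ φ} = -sin(2*θ)/2
Γ^φ_{θ φ} = 1/tan(θ)
R^φ_{θ φ θ} = ∂_φ Γ^φ_{θ θ} - ∂_θ Γ^φ_{θ φ} + Γ^φ_{φ m} Γ^m_{θ θ} - Γ^φ_{θ m} Γ^m_{θ φ}
  = (0) - (-1/sin(θ)^2) + (0) - (1/tan(θ)^2) = 1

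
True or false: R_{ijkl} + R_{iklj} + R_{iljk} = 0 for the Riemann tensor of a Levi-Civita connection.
This is the first (algebraic) Bianchi identity.
True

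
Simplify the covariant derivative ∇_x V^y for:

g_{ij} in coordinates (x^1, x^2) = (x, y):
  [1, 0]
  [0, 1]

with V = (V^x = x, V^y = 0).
All Christoffel symbols are zero.
∇_x V^y = ∂_x V^y + Γ^y_{x j} V^j
  = (0) + (0)(x) + (0)(0)
  = 0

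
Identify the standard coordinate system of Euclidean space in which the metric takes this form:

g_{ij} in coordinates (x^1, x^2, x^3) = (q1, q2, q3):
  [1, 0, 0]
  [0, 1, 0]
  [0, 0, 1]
All components are constant and the metric is the identity, i.e. orthonormal rectilinear coordinates.
Cartesian (3D) coordinates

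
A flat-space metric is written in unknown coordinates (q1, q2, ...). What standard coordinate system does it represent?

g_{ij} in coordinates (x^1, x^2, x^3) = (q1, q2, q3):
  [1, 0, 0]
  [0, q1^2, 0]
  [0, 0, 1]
The line element ds^2 = dq1^2 + q1^2 dq2^2 + dq3^2 is dr^2 + r^2 dθ^2 + dz^2 with q1 = r, q2 = θ, q3 = z.
cylindrical coordinates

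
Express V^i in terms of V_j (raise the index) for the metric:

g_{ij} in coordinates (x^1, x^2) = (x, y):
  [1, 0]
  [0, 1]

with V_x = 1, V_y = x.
Inverse metric (diagonal): g^{xx} = 1, g^{yy} = 1
V^i = g^{ij} V_j:
V^x = (1)(1) + (0)(x) = 1
V^y = (0)(1) + (1)(x) = x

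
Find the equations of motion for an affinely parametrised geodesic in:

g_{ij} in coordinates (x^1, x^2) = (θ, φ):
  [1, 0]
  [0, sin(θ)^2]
Geodesic equation: d^2x^k/dλ^2 + Γ^k_{ij} (dx^i/dλ)(dx^j/dλ) = 0.
Non-zero Christoffel symbols:
Γ^θ_{φ φ} = -sin(2*θ)/2
Γ^φ_{θ φ} = 1/tan(θ)
Substituting (the symmetric pair Γ^k_{ij}, Γ^k_{ji} combines into a factor 2):
d^2θ/dλ^2 - (sin(2*θ)/2) (dφ/dλ)^2 = 0
d^2φ/dλ^2 + (2/tan(θ)) (dθ/dλ)(dφ/dλ) = 0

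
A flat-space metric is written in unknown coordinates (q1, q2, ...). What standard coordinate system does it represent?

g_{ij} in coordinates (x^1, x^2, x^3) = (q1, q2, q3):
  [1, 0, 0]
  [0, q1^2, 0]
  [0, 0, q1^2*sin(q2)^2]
The line element ds^2 = dq1^2 + q1^2 dq2^2 + q1^2 sin(q2)^2 dq3^2 is dr^2 + r^2 dθ^2 + r^2 sin(θ)^2 dφ^2 with q1 = r, q2 = θ, q3 = φ.
spherical coordinates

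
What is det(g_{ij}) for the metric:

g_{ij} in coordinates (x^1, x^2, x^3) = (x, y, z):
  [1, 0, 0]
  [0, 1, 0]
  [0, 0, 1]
Diagonal metric: det(g) = g_{11}·g_{22}·g_{33}
= (1)·(1)·(1)
det(g) = 1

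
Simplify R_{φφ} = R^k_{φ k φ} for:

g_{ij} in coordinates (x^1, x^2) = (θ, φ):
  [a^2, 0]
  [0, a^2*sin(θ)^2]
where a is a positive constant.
Non-zero Christoffel symbols (Γ^k_{ij} = Γ^k_{ji}):
Γ^θ_{φ φ} = -sin(2*θ)/2
Γ^φ_{θ φ} = 1/tan(θ)
R^θ_{φ θ φ} = ∂_θ Γ^θ_{φ φ} - ∂_φ Γ^θ_{φ θ} + Γ^θ_{θ m} Γ^m_{φ φ} - Γ^θ_{φ m} Γ^m_{φ θ}
  = (-cos(2*θ)) - (0) + (0) - (-cos(θ)^2) = sin(θ)^2
R^φ_{φ φ φ} = 0 (a repeated index in an antisymmetric pair)
R_{φφ} = R^θ_{φ θ φ} + R^φ_{φ φ φ} = (sin(θ)^2) + (0) = sin(θ)^2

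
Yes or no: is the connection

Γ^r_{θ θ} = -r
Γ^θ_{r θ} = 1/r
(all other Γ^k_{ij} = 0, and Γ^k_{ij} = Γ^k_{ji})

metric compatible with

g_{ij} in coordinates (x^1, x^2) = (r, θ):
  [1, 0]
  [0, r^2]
Using ∇_k g_{ij} = ∂_k g_{ij} - Γ^m_{ki} g_{mj} - Γ^m_{kj} g_{im}:
e.g. ∇_r g_{θθ} = (2*r) - (r) - (r) = 0
Every component ∇_k g_{ij} vanishes: the connection is metric compatible.
Yes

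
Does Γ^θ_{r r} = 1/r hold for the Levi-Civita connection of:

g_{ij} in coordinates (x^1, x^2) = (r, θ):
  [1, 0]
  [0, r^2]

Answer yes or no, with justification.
Γ^θ_{r r} = (1/2) g^{θθ} (∂_r g_{θr} + ∂_r g_{θr} - ∂_θ g_{rr}) = (1/2)(1/r^2)((0) + (0) - (0)) = 0
This differs from the proposed value 1/r.
No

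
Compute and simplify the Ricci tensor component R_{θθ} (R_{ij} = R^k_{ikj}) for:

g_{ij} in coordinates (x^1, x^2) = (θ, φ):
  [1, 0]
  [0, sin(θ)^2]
Non-zero Christoffel symbols (Γ^k_{ij} = Γ^k_{ji}):
Γ^θ_{φ φ} = -sin(2*θ)/2
Γ^φ_{θ φ} = 1/tan(θ)
R^θ_{θ θ θ} = 0 (a repeated index in an antisymmetric pair)
R^φ_{θ φ θ} = ∂_φ Γ^φ_{θ θ} - ∂_θ Γ^φ_{θ φ} + Γ^φ_{φ m} Γ^m_{θ θ} - Γ^φ_{θ m} Γ^m_{θ φ}
  = (0) - (-1/sin(θ)^2) + (0) - (1/tan(θ)^2) = 1
R_{θθ} = R^θ_{θ θ θ} + R^φ_{θ φ θ} = (0) + (1) = 1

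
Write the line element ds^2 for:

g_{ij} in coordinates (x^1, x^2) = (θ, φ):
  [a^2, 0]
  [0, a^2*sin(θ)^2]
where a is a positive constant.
ds^2 = g_{ij} dx^i dx^j; only the non-zero components contribute.
ds^2 = a^2 dθ^2 + a^2*sin(θ)^2 dφ^2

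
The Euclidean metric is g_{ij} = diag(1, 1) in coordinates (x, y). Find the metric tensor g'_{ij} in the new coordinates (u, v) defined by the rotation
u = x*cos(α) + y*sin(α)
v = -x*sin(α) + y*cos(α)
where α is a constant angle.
Invert the transformation: x = u*cos(α) - v*sin(α), y = u*sin(α) + v*cos(α)
g'_{ij} = (∂x^k/∂x'^i)(∂x^l/∂x'^j) g_{kl}; with g_{kl} = δ_{kl} this is Σ_k (∂x^k/∂x'^i)(∂x^k/∂x'^j).
Jacobian: ∂x/∂u = cos(α), ∂x/∂v = -sin(α), ∂y/∂u = sin(α), ∂y/∂v = cos(α)
g'_{uu} = (cos(α))(cos(α)) + (sin(α))(sin(α)) = 1
g'_{uv} = (cos(α))(-sin(α)) + (sin(α))(cos(α)) = 0
g'_{vv} = (-sin(α))(-sin(α)) + (cos(α))(cos(α)) = 1
g'_{ij} = diag(1, 1)
The Euclidean metric is invariant under rotations.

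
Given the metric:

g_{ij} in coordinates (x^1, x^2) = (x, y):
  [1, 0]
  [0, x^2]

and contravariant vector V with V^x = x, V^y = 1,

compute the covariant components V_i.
V_i = g_{ij} V^j:
V_x = (1)(x) + (0)(1) = x
V_y = (0)(x) + (x^2)(1) = x^2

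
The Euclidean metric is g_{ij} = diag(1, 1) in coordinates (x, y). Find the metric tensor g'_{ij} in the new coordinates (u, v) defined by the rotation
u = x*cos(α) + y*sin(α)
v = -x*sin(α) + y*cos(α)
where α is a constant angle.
Invert the transformation: x = u*cos(α) - v*sin(α), y = u*sin(α) + v*cos(α)
g'_{ij} = (∂x^k/∂x'^i)(∂x^l/∂x'^j) g_{kl}; with g_{kl} = δ_{kl} this is Σ_k (∂x^k/∂x'^i)(∂x^k/∂x'^j).
Jacobian: ∂x/∂u = cos(α), ∂x/∂v = -sin(α), ∂y/∂u = sin(α), ∂y/∂v = cos(α)
g'_{uu} = (cos(α))(cos(α)) + (sin(α))(sin(α)) = 1
g'_{uv} = (cos(α))(-sin(α)) + (sin(α))(cos(α)) = 0
g'_{vv} = (-sin(α))(-sin(α)) + (cos(α))(cos(α)) = 1
g'_{ij} = diag(1, 1)
The Euclidean metric is invariant under rotations.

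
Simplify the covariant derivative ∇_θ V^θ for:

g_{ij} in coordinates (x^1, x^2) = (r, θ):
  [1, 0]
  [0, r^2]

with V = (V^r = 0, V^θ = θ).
Non-zero Christoffel symbols:
Γ^r_{θ θ} = -r
Γ^θ_{r θ} = 1/r
∇_θ V^θ = ∂_θ V^θ + Γ^θ_{θ j} V^j
  = (1) + (1/r)(0) + (0)(θ)
  = 1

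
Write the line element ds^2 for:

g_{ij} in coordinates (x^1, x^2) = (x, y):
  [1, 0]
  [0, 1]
ds^2 = g_{ij} dx^i dx^j; only the non-zero components contribute.
ds^2 = dx^2 + dy^2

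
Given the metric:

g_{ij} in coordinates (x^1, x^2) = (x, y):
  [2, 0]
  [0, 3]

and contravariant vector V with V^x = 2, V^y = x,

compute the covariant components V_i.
V_i = g_{ij} V^j:
V_x = (2)(2) + (0)(x) = 4
V_y = (0)(2) + (3)(x) = 3*x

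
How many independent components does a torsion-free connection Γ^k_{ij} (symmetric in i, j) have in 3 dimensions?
Γ^k_{ij} has n choices for the upper index and n(n+1)/2 independent symmetric lower index pairs.
Total = 3 × 3×4/2 = 3 × 6 = 18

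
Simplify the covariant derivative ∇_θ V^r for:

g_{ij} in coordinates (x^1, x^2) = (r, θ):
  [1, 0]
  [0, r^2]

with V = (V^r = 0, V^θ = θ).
Non-zero Christoffel symbols:
Γ^r_{θ θ} = -r
Γ^θ_{r θ} = 1/r
∇_θ V^r = ∂_θ V^r + Γ^r_{θ j} V^j
  = (0) + (0)(0) + (-r)(θ)
  = -r*θ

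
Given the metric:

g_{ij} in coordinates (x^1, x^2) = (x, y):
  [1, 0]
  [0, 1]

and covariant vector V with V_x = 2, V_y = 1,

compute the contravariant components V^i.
Inverse metric (diagonal): g^{xx} = 1, g^{yy} = 1
V^i = g^{ij} V_j:
V^x = (1)(2) + (0)(1) = 2
V^y = (0)(2) + (1)(1) = 1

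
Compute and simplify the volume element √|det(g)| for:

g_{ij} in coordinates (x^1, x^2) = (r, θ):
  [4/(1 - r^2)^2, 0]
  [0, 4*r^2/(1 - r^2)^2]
det(g) = 16*r^2/(1 - r^2)^4
√|det(g)| = 4*r/(r^2 - 1)^2
Volume element: dV = 4*r/(r^2 - 1)^2 dr dθ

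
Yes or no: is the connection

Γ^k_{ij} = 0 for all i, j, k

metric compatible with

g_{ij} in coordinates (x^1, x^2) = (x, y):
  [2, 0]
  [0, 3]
Using ∇_k g_{ij} = ∂_k g_{ij} - Γ^m_{ki} g_{mj} - Γ^m_{kj} g_{im}:
e.g. ∇_x g_{xx} = (0) - (0) - (0) = 0
Every component ∇_k g_{ij} vanishes: the connection is metric compatible.
Yes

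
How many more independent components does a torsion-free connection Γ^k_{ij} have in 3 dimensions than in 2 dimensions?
Independent components in n dimensions: n × n(n+1)/2 = n^2(n+1)/2.
3D: 3 × 6 = 18
2D: 2 × 3 = 6
Difference = 18 - 6 = 12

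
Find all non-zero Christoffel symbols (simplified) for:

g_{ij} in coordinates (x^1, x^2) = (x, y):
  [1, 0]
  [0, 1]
Using Γ^k_{ij} = (1/2) g^{km} (∂_i g_{mj} + ∂_j g_{mi} - ∂_m g_{ij}); the metric is diagonal, so only the m = k term contributes.
Every metric component is constant, so all ∂_m g_{ij} = 0 and every Christoffel symbol vanishes.
All Christoffel symbols are zero.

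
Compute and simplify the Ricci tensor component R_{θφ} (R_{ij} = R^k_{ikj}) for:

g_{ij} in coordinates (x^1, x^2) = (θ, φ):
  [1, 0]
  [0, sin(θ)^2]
Non-zero Christoffel symbols (Γ^k_{ij} = Γ^k_{ji}):
Γ^θ_{φ φ} = -sin(2*θ)/2
Γ^φ_{θ φ} = 1/tan(θ)
R^θ_{θ θ φ} = 0 (a repeated index in an antisymmetric pair)
R^φ_{θ φ φ} = 0 (a repeated index in an antisymmetric pair)
R_{θφ} = R^θ_{θ θ φ} + R^φ_{θ φ φ} = (0) + (0) = 0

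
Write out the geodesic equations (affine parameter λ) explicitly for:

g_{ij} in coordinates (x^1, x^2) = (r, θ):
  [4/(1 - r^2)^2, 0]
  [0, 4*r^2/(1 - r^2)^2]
Geodesic equation: d^2x^k/dλ^2 + Γ^k_{ij} (dx^i/dλ)(dx^j/dλ) = 0.
Non-zero Christoffel symbols:
Γ^r_{r r} = 2*r/(1 - r^2)
Γ^r_{θ θ} = (r^3 + r)/(r^2 - 1)
Γ^θ_{r θ} = (-r^2 - 1)/(r^3 - r)
Substituting (the symmetric pair Γ^k_{ij}, Γ^k_{ji} combines into a factor 2):
d^2r/dλ^2 + (2*r/(1 - r^2)) (dr/dλ)^2 + ((r^3 + r)/(r^2 - 1)) (dθ/dλ)^2 = 0
d^2θ/dλ^2 + ((-2*r^2 - 2)/(r^3 - r)) (dr/dλ)(dθ/dλ) = 0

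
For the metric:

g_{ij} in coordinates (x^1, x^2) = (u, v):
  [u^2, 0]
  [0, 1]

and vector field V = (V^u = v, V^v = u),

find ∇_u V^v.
Non-zero Christoffel symbols:
Γ^u_{u u} = 1/u
∇_u V^v = ∂_u V^v + Γ^v_{u j} V^j
  = (1) + (0)(v) + (0)(u)
  = 1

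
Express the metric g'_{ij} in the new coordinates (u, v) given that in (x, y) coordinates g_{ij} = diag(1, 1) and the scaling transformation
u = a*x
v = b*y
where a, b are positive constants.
Invert the transformation: x = u/a, y = v/b
g'_{ij} = (∂x^k/∂x'^i)(∂x^l/∂x'^j) g_{kl}; with g_{kl} = δ_{kl} this is Σ_k (∂x^k/∂x'^i)(∂x^k/∂x'^j).
Jacobian: ∂x/∂u = 1/a, ∂x/∂v = 0, ∂y/∂u = 0, ∂y/∂v = 1/b
g'_{uu} = (1/a)(1/a) + (0)(0) = 1/a^2
g'_{uv} = (1/a)(0) + (0)(1/b) = 0
g'_{vv} = (0)(0) + (1/b)(1/b) = 1/b^2
g'_{ij} = diag(1/a^2, 1/b^2)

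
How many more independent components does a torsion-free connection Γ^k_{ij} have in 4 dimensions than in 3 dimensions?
Independent components in n dimensions: n × n(n+1)/2 = n^2(n+1)/2.
4D: 4 × 10 = 40
3D: 3 × 6 = 18
Difference = 40 - 18 = 22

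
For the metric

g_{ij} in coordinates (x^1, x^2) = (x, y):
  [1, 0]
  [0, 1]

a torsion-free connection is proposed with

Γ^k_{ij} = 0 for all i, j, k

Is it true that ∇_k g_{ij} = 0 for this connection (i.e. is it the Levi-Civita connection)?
Using ∇_k g_{ij} = ∂_k g_{ij} - Γ^m_{ki} g_{mj} - Γ^m_{kj} g_{im}:
e.g. ∇_y g_{xx} = (0) - (0) - (0) = 0
Every component ∇_k g_{ij} vanishes: the connection is metric compatible.
Yes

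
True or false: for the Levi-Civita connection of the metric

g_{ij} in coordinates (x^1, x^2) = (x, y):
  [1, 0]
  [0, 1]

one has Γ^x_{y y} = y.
Γ^x_{y y} = (1/2) g^{xx} (∂_y g_{xy} + ∂_y g_{xy} - ∂_x g_{yy}) = (1/2)(1)((0) + (0) - (0)) = 0
This differs from the proposed value y.
False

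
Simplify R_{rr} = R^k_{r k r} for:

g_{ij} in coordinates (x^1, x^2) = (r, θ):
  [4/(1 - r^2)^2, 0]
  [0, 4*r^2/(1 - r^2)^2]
Non-zero Christoffel symbols (Γ^k_{ij} = Γ^k_{ji}):
Γ^r_{r r} = 2*r/(1 - r^2)
Γ^r_{θ θ} = (r^3 + r)/(r^2 - 1)
Γ^θ_{r θ} = (-r^2 - 1)/(r^3 - r)
R^r_{r r r} = 0 (a repeated index in an antisymmetric pair)
R^θ_{r θ r} = ∂_θ Γ^θ_{r r} - ∂_r Γ^θ_{r θ} + Γ^θ_{θ m} Γ^m_{r r} - Γ^θ_{r m} Γ^m_{r θ}
  = (0) - ((r^4 + 4*r^2 - 1)/(r^3 - r)^2) + (2*(r^2 + 1)/(r^2 - 1)^2) - ((r^2 + 1)^2/(r^3 - r)^2) = -4/(r^2 - 1)^2
R_{rr} = R^r_{r r r} + R^θ_{r θ r} = (0) + (-4/(r^2 - 1)^2) = -4/(r^2 - 1)^2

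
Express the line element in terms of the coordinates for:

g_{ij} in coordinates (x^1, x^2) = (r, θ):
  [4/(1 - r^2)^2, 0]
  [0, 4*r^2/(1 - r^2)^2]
ds^2 = g_{ij} dx^i dx^j; only the non-zero components contribute.
ds^2 = (4/(1 - r^2)^2) dr^2 + (4*r^2/(1 - r^2)^2) dθ^2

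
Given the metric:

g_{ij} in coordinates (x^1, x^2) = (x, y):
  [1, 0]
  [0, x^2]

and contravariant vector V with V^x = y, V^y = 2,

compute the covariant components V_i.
V_i = g_{ij} V^j:
V_x = (1)(y) + (0)(2) = y
V_y = (0)(y) + (x^2)(2) = 2*x^2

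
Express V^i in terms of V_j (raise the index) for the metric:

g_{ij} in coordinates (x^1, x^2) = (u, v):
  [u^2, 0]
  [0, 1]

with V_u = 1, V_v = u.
Inverse metric (diagonal): g^{uu} = 1/u^2, g^{vv} = 1
V^i = g^{ij} V_j:
V^u = (1/u^2)(1) + (0)(u) = 1/u^2
V^v = (0)(1) + (1)(u) = u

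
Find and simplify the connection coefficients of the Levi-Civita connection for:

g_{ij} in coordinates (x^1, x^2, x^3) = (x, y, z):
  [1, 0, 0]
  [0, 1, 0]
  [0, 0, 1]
Using Γ^k_{ij} = (1/2) g^{km} (∂_i g_{mj} + ∂_j g_{mi} - ∂_m g_{ij}); the metric is diagonal, so only the m = k term contributes.
Every metric component is constant, so all ∂_m g_{ij} = 0 and every Christoffel symbol vanishes.
All Christoffel symbols are zero.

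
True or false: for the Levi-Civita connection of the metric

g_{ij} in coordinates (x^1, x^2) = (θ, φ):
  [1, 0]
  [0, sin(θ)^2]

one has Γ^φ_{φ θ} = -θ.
Γ^φ_{φ θ} = (1/2) g^{φφ} (∂_φ g_{φθ} + ∂_θ g_{φφ} - ∂_φ g_{φθ}) = (1/2)(1/sin(θ)^2)((0) + (sin(2*θ)) - (0)) = 1/tan(θ)
This differs from the proposed value -θ.
False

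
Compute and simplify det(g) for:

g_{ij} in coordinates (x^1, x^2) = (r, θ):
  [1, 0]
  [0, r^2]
For a 2×2 metric: det(g) = g_{11}·g_{22} - g_{12}·g_{21}
= (1)·(r^2) - (0)·(0)
= r^2 - 0
det(g) = r^2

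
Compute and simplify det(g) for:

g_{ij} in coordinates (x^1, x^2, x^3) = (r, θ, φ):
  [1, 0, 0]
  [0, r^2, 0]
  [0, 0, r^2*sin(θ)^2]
Diagonal metric: det(g) = g_{11}·g_{22}·g_{33}
= (1)·(r^2)·(r^2*sin(θ)^2)
det(g) = r^4*sin(θ)^2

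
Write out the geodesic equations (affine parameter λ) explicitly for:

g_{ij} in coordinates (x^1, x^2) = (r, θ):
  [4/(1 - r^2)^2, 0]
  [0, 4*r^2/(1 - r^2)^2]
Geodesic equation: d^2x^k/dλ^2 + Γ^k_{ij} (dx^i/dλ)(dx^j/dλ) = 0.
Non-zero Christoffel symbols:
Γ^r_{r r} = 2*r/(1 - r^2)
Γ^r_{θ θ} = (r^3 + r)/(r^2 - 1)
Γ^θ_{r θ} = (-r^2 - 1)/(r^3 - r)
Substituting (the symmetric pair Γ^k_{ij}, Γ^k_{ji} combines into a factor 2):
d^2r/dλ^2 + (2*r/(1 - r^2)) (dr/dλ)^2 + ((r^3 + r)/(r^2 - 1)) (dθ/dλ)^2 = 0
d^2θ/dλ^2 + ((-2*r^2 - 2)/(r^3 - r)) (dr/dλ)(dθ/dλ) = 0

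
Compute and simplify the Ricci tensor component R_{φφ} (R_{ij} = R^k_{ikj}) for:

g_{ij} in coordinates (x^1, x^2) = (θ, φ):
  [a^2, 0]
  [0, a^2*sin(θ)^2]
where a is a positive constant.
Non-zero Christoffel symbols (Γ^k_{ij} = Γ^k_{ji}):
Γ^θ_{φ φ} = -sin(2*θ)/2
Γ^φ_{θ φ} = 1/tan(θ)
R^θ_{φ θ φ} = ∂_θ Γ^θ_{φ φ} - ∂_φ Γ^θ_{φ θ} + Γ^θ_{θ m} Γ^m_{φ φ} - Γ^θ_{φ m} Γ^m_{φ θ}
  = (-cos(2*θ)) - (0) + (0) - (-cos(θ)^2) = sin(θ)^2
R^φ_{φ φ φ} = 0 (a repeated index in an antisymmetric pair)
R_{φφ} = R^θ_{φ θ φ} + R^φ_{φ φ φ} = (sin(θ)^2) + (0) = sin(θ)^2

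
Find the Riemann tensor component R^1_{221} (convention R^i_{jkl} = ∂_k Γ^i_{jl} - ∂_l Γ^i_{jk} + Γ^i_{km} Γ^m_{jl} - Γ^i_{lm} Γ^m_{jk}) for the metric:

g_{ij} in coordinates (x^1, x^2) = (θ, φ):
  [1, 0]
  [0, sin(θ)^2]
Non-zero Christoffel symbols (Γ^k_{ij} = Γ^k_{ji}):
Γ^θ_{φ φ} = -sin(2*θ)/2
Γ^φ_{θ φ} = 1/tan(θ)
R^θ_{φ φ θ} = ∂_φ Γ^θ_{φ θ} - ∂_θ Γ^θ_{φ φ} + Γ^θ_{φ m} Γ^m_{φ θ} - Γ^θ_{θ m} Γ^m_{φ φ}
  = (0) - (-cos(2*θ)) + (-cos(θ)^2) - (0) = -sin(θ)^2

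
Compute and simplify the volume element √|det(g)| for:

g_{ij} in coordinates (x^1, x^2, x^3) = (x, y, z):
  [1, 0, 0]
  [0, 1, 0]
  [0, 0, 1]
det(g) = 1
√|det(g)| = 1
Volume element: dV = 1 dx dy dz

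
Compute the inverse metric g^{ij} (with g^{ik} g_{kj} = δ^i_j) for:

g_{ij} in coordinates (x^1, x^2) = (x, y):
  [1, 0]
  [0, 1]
The metric is diagonal, so g^{ij} is diagonal with entries 1/g_{ii}: diag(1, 1).
g^{ij}:
  [1, 0]
  [0, 1]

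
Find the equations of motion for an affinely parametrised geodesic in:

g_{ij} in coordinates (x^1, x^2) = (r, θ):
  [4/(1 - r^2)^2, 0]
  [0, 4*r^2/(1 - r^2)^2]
Geodesic equation: d^2x^k/dλ^2 + Γ^k_{ij} (dx^i/dλ)(dx^j/dλ) = 0.
Non-zero Christoffel symbols:
Γ^r_{r r} = 2*r/(1 - r^2)
Γ^r_{θ θ} = (r^3 + r)/(r^2 - 1)
Γ^θ_{r θ} = (-r^2 - 1)/(r^3 - r)
Substituting (the symmetric pair Γ^k_{ij}, Γ^k_{ji} combines into a factor 2):
d^2r/dλ^2 + (2*r/(1 - r^2)) (dr/dλ)^2 + ((r^3 + r)/(r^2 - 1)) (dθ/dλ)^2 = 0
d^2θ/dλ^2 + ((-2*r^2 - 2)/(r^3 - r)) (dr/dλ)(dθ/dλ) = 0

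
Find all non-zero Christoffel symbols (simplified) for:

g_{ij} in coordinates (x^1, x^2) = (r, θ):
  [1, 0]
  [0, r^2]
Using Γ^k_{ij} = (1/2) g^{km} (∂_i g_{mj} + ∂_j g_{mi} - ∂_m g_{ij}); the metric is diagonal, so only the m = k term contributes.
Non-zero symbols (using the symmetry Γ^k_{ij} = Γ^k_{ji}):
Γ^r_{θ θ} = (1/2) g^{rr} (∂_θ g_{rθ} + ∂_θ g_{rθ} - ∂_r g_{θθ}) = (1/2)(1)((0) + (0) - (2*r)) = -r
Γ^θ_{r θ} = (1/2) g^{θθ} (∂_r g_{θθ} + ∂_θ g_{θr} - ∂_θ g_{rθ}) = (1/2)(1/r^2)((2*r) + (0) - (0)) = 1/r
All other Christoffel symbols are zero.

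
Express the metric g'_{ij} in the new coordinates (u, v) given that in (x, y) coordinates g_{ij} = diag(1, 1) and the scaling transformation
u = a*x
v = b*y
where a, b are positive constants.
Invert the transformation: x = u/a, y = v/b
g'_{ij} = (∂x^k/∂x'^i)(∂x^l/∂x'^j) g_{kl}; with g_{kl} = δ_{kl} this is Σ_k (∂x^k/∂x'^i)(∂x^k/∂x'^j).
Jacobian: ∂x/∂u = 1/a, ∂x/∂v = 0, ∂y/∂u = 0, ∂y/∂v = 1/b
g'_{uu} = (1/a)(1/a) + (0)(0) = 1/a^2
g'_{uv} = (1/a)(0) + (0)(1/b) = 0
g'_{vv} = (0)(0) + (1/b)(1/b) = 1/b^2
g'_{ij} = diag(1/a^2, 1/b^2)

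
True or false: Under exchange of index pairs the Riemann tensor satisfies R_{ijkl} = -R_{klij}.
The pair-exchange symmetry has a plus sign: R_{ijkl} = +R_{klij}.
False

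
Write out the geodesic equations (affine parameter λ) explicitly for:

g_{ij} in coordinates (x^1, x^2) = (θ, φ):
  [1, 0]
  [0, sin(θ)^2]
Geodesic equation: d^2x^k/dλ^2 + Γ^k_{ij} (dx^i/dλ)(dx^j/dλ) = 0.
Non-zero Christoffel symbols:
Γ^θ_{φ φ} = -sin(2*θ)/2
Γ^φ_{θ φ} = 1/tan(θ)
Substituting (the symmetric pair Γ^k_{ij}, Γ^k_{ji} combines into a factor 2):
d^2θ/dλ^2 - (sin(2*θ)/2) (dφ/dλ)^2 = 0
d^2φ/dλ^2 + (2/tan(θ)) (dθ/dλ)(dφ/dλ) = 0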